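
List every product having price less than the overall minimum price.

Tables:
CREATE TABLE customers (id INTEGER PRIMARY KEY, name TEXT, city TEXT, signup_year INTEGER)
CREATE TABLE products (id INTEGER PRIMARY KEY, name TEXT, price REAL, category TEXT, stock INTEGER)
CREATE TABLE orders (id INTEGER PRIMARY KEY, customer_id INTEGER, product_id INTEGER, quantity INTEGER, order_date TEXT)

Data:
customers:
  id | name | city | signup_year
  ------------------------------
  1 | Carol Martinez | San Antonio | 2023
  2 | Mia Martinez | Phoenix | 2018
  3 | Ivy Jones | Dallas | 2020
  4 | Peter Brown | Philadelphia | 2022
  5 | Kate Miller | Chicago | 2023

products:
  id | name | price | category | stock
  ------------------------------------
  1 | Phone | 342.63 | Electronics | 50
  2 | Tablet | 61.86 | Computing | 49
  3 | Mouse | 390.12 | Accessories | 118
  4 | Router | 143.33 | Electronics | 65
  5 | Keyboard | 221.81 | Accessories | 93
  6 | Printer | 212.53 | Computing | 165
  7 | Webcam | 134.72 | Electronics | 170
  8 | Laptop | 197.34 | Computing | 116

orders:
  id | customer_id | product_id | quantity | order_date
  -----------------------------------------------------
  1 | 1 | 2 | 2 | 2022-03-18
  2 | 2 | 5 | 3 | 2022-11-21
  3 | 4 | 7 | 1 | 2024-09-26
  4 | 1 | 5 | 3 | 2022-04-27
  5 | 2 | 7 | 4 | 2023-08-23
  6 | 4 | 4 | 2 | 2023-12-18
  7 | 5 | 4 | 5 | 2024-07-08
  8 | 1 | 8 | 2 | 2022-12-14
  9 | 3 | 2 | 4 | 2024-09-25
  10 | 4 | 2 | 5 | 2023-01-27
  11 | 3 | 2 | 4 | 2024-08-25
SELECT name, price FROM products WHERE price < (SELECT MIN(price) FROM products)

Execution result:
(no rows)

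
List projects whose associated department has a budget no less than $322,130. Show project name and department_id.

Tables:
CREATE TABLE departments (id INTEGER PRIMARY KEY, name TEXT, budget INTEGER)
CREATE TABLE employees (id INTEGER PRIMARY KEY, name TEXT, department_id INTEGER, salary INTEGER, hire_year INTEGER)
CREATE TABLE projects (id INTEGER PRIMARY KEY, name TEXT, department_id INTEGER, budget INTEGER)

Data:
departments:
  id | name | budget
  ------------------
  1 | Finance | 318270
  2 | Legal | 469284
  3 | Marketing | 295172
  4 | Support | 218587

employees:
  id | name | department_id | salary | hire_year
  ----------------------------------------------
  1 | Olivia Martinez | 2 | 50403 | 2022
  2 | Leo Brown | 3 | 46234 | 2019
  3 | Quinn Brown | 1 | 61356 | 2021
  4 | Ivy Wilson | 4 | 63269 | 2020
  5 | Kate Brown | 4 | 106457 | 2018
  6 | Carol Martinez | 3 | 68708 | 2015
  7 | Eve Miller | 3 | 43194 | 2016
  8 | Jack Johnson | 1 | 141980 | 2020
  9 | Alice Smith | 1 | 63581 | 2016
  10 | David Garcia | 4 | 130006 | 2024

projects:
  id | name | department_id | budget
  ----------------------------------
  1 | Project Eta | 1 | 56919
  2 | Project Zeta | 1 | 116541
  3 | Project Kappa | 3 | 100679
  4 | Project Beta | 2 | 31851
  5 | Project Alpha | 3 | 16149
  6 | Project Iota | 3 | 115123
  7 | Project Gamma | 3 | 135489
SELECT name, department_id FROM projects WHERE department_id IN (SELECT id FROM departments WHERE budget >= 322130)

Execution result:
name | department_id
Project Beta | 2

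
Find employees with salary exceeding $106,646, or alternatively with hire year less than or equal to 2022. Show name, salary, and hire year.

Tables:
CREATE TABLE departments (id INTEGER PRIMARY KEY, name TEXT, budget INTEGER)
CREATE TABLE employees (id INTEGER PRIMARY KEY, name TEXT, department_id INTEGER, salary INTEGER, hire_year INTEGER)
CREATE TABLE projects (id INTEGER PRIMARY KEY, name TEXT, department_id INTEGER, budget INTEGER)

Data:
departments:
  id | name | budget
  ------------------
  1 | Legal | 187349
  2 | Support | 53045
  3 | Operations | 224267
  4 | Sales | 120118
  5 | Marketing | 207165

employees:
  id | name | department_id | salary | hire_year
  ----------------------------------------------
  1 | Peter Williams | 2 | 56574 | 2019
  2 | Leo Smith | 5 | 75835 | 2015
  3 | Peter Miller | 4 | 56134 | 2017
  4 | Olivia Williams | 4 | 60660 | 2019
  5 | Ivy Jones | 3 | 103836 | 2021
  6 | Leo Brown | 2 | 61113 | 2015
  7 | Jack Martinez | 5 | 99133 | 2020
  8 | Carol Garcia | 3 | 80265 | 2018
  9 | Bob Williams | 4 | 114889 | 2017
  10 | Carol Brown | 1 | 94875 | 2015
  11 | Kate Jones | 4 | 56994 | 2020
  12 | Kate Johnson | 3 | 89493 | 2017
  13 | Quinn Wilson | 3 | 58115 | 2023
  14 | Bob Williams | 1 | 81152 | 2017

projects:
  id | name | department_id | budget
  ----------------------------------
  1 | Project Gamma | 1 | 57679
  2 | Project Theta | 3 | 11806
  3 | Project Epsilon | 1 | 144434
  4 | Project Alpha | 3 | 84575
SELECT name, salary, hire_year FROM employees WHERE salary > 106646 OR hire_year <= 2022

Execution result:
name | salary | hire_year
Peter Williams | 56574 | 2019
Leo Smith | 75835 | 2015
Peter Miller | 56134 | 2017
Olivia Williams | 60660 | 2019
Ivy Jones | 103836 | 2021
Leo Brown | 61113 | 2015
Jack Martinez | 99133 | 2020
Carol Garcia | 80265 | 2018
Bob Williams | 114889 | 2017
Carol Brown | 94875 | 2015
Kate Jones | 56994 | 2020
Kate Johnson | 89493 | 2017
Bob Williams | 81152 | 2017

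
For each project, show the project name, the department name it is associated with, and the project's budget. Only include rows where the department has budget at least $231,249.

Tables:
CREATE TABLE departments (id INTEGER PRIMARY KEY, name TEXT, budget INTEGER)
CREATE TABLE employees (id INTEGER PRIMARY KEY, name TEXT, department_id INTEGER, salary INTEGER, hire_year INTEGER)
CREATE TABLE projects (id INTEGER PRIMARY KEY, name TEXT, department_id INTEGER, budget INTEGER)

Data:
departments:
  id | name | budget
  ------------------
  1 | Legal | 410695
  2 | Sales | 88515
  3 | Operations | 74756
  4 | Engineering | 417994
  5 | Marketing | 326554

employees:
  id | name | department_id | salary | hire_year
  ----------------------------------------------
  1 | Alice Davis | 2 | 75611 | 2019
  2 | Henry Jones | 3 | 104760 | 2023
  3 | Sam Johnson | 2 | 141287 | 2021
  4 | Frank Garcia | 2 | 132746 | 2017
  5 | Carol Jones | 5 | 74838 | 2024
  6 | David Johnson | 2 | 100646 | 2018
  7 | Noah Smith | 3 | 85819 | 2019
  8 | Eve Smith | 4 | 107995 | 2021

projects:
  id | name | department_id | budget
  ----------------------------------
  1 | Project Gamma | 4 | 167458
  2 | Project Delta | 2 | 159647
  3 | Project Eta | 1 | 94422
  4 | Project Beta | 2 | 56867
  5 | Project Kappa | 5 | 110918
SELECT c.name, p.name AS department, c.budget FROM projects c JOIN departments p ON c.department_id = p.id WHERE p.budget >= 231249

Execution result:
name | department | budget
Project Gamma | Engineering | 167458
Project Eta | Legal | 94422
Project Kappa | Marketing | 110918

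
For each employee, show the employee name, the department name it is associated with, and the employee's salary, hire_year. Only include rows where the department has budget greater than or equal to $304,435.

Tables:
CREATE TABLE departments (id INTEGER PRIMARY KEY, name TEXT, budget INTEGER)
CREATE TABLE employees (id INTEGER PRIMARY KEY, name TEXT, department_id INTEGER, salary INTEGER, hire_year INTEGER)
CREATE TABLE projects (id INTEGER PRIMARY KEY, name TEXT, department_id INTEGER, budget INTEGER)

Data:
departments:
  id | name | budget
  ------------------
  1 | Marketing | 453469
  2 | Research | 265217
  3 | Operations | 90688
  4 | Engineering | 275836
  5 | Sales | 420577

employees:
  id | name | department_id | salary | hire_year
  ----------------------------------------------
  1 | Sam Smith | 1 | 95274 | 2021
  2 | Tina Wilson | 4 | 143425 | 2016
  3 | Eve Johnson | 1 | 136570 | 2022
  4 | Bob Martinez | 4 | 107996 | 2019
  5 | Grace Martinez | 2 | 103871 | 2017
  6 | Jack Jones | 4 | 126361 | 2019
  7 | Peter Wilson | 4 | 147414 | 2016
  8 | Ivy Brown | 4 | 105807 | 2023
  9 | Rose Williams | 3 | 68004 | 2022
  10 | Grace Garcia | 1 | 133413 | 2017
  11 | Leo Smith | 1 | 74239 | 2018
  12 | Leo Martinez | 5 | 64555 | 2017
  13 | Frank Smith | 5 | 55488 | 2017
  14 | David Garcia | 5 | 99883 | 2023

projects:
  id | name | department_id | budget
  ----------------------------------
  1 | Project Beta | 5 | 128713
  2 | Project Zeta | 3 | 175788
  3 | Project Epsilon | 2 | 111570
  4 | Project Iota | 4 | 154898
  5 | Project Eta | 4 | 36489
SELECT c.name, p.name AS department, c.salary, c.hire_year FROM employees c JOIN departments p ON c.department_id = p.id WHERE p.budget >= 304435

Execution result:
name | department | salary | hire_year
Sam Smith | Marketing | 95274 | 2021
Eve Johnson | Marketing | 136570 | 2022
Grace Garcia | Marketing | 133413 | 2017
Leo Smith | Marketing | 74239 | 2018
Leo Martinez | Sales | 64555 | 2017
Frank Smith | Sales | 55488 | 2017
David Garcia | Sales | 99883 | 2023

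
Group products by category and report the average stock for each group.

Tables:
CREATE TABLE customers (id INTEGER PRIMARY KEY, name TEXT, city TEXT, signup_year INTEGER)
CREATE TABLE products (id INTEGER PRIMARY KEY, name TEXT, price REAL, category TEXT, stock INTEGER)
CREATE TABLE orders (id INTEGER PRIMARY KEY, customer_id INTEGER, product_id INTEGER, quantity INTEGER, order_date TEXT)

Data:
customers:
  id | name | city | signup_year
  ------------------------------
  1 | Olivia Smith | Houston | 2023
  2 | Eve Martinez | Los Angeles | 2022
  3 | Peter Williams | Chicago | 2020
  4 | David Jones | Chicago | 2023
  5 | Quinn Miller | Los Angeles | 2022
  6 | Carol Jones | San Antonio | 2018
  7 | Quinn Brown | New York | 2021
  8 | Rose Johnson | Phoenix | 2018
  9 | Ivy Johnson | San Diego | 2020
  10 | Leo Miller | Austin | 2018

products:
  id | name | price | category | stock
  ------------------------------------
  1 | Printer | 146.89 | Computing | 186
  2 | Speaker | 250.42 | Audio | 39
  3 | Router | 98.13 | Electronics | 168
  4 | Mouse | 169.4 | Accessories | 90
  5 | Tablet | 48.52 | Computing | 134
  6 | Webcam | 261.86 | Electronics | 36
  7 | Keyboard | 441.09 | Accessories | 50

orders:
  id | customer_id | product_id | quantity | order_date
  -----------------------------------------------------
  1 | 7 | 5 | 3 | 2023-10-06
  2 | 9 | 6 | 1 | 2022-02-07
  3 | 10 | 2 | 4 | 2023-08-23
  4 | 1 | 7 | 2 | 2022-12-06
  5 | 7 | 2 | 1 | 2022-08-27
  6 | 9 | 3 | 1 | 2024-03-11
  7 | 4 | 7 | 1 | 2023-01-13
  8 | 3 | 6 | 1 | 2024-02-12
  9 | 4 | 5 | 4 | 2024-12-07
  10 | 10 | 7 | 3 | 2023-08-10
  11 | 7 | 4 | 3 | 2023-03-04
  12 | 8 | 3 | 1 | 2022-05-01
SELECT category, AVG(stock) AS avg_stock FROM products GROUP BY category

Execution result:
category | avg_stock
Accessories | 70.00
Audio | 39.00
Computing | 160.00
Electronics | 102.00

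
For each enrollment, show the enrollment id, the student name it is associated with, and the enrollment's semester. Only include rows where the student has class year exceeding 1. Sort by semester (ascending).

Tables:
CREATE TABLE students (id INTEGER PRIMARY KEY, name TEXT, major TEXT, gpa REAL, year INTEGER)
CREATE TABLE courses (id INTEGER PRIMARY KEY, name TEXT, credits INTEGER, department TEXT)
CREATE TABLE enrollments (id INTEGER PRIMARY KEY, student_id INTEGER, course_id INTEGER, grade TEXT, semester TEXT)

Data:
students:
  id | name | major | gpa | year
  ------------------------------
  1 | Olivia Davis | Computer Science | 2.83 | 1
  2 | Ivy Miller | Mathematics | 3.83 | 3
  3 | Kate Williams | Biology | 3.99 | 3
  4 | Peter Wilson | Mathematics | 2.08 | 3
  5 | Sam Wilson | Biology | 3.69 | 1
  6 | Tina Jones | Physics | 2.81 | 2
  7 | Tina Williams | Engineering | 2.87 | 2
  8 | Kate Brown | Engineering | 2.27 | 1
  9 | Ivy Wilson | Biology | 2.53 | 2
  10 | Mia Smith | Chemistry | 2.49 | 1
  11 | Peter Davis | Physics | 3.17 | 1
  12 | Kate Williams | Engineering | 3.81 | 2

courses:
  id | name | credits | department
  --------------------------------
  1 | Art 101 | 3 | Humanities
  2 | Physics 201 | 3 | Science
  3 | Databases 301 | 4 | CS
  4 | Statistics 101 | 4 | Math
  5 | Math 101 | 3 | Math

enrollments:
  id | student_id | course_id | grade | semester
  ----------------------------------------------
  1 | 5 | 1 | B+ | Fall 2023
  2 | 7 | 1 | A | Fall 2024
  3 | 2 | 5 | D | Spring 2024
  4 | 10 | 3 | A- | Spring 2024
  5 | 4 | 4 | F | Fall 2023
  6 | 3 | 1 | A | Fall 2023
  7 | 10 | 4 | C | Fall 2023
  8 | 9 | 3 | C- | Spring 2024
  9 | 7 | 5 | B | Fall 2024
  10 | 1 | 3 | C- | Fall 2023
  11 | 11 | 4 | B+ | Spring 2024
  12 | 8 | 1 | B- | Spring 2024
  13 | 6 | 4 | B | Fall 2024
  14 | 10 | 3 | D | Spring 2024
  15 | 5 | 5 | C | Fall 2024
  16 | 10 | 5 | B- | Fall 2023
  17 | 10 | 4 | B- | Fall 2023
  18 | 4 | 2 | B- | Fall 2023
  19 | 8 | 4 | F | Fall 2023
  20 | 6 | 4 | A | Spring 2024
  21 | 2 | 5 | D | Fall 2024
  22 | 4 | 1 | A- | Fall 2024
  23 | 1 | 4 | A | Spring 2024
SELECT c.id, p.name AS student, c.semester FROM enrollments c JOIN students p ON c.student_id = p.id WHERE p.year > 1 ORDER BY c.semester ASC

Execution result:
id | student | semester
5 | Peter Wilson | Fall 2023
6 | Kate Williams | Fall 2023
18 | Peter Wilson | Fall 2023
2 | Tina Williams | Fall 2024
9 | Tina Williams | Fall 2024
13 | Tina Jones | Fall 2024
21 | Ivy Miller | Fall 2024
22 | Peter Wilson | Fall 2024
3 | Ivy Miller | Spring 2024
8 | Ivy Wilson | Spring 2024
20 | Tina Jones | Spring 2024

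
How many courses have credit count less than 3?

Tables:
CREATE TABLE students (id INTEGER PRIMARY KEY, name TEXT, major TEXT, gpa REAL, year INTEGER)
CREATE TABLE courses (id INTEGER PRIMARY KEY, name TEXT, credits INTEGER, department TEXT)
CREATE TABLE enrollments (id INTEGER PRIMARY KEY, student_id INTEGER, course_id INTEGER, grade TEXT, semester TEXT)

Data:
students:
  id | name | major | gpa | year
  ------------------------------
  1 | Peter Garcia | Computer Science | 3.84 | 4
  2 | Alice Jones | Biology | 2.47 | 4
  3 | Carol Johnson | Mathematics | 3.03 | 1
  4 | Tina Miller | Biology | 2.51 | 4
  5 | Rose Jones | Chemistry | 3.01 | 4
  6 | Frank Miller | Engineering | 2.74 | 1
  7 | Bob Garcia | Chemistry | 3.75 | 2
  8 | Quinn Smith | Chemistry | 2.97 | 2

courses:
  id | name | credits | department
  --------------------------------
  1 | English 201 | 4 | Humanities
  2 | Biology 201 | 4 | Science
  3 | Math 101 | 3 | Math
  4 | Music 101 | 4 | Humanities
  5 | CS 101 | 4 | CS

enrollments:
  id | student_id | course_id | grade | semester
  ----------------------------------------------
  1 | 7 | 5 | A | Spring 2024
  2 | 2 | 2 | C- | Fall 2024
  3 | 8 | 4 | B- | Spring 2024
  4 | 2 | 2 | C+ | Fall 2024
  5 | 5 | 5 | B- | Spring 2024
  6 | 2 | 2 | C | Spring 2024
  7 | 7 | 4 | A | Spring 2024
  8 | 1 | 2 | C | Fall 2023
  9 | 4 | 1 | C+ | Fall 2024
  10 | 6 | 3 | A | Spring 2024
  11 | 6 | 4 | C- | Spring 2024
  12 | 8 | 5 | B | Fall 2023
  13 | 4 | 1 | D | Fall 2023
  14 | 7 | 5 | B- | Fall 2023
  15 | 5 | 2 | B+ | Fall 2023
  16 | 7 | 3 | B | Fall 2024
SELECT COUNT(*) FROM courses WHERE credits < 3

Execution result:
0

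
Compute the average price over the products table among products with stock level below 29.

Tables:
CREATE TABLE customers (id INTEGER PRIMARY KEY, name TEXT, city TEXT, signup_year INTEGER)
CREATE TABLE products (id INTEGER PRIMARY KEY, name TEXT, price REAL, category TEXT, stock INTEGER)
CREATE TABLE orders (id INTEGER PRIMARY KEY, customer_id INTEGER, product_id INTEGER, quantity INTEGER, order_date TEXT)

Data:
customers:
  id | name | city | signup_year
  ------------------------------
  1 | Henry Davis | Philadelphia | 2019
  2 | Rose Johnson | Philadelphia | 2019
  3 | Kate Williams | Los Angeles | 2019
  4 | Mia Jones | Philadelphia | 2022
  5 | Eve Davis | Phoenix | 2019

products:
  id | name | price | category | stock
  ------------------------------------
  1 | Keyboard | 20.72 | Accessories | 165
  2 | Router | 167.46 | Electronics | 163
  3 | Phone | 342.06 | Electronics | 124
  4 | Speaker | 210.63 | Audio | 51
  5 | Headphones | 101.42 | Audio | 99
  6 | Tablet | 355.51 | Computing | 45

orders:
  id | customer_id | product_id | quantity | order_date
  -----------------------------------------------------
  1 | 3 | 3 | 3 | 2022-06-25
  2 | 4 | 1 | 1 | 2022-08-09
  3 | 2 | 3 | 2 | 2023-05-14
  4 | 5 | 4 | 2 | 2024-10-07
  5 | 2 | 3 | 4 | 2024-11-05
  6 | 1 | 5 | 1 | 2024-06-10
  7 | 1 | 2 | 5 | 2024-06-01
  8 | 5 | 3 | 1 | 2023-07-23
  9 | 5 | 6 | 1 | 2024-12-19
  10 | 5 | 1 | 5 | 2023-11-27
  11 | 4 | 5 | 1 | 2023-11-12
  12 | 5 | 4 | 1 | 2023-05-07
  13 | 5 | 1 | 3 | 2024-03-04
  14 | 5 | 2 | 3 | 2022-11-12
SELECT AVG(price) FROM products WHERE stock < 29

Execution result:
NULL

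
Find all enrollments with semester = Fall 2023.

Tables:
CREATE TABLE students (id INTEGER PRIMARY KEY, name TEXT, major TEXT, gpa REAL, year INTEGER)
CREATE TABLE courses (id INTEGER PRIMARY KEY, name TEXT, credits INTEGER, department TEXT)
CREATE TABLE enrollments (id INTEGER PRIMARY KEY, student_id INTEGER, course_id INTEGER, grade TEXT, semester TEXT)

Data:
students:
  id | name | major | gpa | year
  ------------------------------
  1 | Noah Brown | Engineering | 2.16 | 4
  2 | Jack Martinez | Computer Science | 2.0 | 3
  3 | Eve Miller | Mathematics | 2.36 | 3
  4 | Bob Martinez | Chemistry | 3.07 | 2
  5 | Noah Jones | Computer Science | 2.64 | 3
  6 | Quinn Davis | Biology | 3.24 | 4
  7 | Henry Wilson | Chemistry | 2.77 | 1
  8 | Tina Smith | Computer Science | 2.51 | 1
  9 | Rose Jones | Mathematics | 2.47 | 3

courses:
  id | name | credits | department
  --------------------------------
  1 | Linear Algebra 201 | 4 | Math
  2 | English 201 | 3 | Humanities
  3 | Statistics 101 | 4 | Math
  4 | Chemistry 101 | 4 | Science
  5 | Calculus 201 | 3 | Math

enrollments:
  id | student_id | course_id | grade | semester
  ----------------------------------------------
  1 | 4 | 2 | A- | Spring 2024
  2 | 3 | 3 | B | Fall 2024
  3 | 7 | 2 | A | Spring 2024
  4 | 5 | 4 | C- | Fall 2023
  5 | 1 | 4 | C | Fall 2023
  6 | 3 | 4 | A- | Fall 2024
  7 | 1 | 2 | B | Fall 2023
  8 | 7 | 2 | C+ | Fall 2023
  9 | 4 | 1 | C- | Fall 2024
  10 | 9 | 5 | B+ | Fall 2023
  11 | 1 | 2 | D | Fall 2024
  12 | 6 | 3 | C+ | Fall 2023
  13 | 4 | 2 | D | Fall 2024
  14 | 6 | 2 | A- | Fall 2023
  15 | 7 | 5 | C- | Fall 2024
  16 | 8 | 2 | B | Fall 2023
SELECT id, semester FROM enrollments WHERE semester = 'Fall 2023'

Execution result:
id | semester
4 | Fall 2023
5 | Fall 2023
7 | Fall 2023
8 | Fall 2023
10 | Fall 2023
12 | Fall 2023
14 | Fall 2023
16 | Fall 2023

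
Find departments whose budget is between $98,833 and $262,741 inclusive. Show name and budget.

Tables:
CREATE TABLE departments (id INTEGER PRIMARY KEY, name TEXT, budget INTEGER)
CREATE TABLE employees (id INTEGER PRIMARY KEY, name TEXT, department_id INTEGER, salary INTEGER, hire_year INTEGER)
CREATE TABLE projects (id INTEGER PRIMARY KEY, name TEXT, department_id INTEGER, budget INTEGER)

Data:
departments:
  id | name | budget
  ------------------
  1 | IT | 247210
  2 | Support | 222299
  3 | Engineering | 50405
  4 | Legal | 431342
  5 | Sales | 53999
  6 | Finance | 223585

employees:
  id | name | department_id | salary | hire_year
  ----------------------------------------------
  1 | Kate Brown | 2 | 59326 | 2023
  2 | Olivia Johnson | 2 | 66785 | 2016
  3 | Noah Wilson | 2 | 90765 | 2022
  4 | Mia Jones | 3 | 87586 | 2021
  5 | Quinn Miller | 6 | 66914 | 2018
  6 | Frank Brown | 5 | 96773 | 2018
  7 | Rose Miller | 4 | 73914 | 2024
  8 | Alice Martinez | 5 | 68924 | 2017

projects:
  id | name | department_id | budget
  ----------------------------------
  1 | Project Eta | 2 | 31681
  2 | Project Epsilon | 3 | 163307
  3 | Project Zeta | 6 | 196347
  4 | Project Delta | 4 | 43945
SELECT name, budget FROM departments WHERE budget BETWEEN 98833 AND 262741

Execution result:
name | budget
IT | 247210
Support | 222299
Finance | 223585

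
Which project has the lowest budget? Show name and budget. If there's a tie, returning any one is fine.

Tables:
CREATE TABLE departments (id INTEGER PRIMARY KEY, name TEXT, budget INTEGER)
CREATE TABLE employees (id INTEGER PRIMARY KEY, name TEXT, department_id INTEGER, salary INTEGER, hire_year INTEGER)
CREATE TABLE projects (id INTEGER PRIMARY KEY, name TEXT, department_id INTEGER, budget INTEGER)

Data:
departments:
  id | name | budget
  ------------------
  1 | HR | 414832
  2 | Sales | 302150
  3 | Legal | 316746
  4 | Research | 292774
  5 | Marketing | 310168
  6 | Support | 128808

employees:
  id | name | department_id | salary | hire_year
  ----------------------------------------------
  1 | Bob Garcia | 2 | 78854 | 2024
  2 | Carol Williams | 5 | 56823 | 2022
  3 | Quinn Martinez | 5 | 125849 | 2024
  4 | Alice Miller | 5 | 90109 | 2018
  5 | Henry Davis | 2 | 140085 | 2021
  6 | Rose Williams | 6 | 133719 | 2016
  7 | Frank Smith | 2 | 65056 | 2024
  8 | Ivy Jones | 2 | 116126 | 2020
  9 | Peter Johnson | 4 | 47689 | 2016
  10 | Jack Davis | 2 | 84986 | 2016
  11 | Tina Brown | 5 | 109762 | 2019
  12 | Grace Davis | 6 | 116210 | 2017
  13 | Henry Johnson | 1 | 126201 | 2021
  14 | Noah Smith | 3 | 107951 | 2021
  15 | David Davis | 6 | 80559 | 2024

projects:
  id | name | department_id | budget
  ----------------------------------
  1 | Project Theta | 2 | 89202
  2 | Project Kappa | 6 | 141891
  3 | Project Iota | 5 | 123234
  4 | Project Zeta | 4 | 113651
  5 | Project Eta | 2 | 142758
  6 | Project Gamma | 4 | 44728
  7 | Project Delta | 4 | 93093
SELECT name, budget FROM projects ORDER BY budget ASC LIMIT 1

Execution result:
name | budget
Project Gamma | 44728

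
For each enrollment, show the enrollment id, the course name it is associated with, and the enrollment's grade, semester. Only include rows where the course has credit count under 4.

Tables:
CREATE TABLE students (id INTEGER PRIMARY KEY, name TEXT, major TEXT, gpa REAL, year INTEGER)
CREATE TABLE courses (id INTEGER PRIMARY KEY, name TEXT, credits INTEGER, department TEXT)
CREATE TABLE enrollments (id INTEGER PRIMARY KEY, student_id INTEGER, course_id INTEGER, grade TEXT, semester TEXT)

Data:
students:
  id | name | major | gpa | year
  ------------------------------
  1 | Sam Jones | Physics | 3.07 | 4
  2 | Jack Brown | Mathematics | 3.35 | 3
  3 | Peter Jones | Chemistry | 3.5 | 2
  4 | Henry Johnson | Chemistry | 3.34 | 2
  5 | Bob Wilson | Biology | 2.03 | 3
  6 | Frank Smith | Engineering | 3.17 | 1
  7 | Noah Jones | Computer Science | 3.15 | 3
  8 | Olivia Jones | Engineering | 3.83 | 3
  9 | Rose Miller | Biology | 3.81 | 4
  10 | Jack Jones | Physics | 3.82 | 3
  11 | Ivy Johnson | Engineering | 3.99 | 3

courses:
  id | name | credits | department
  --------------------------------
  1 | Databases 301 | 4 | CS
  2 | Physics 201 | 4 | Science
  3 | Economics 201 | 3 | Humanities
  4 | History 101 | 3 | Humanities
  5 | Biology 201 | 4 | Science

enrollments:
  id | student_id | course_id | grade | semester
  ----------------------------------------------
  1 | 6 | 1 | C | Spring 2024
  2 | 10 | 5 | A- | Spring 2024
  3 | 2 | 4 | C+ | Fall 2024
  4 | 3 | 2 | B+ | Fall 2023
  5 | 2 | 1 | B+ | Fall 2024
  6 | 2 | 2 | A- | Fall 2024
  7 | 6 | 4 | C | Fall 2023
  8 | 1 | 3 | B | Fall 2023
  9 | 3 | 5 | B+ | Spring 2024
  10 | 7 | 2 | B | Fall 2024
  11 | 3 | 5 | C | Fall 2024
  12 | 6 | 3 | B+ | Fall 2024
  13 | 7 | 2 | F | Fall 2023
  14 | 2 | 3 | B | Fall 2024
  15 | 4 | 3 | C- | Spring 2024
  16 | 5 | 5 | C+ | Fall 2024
SELECT c.id, p.name AS course, c.grade, c.semester FROM enrollments c JOIN courses p ON c.course_id = p.id WHERE p.credits < 4

Execution result:
id | course | grade | semester
3 | History 101 | C+ | Fall 2024
7 | History 101 | C | Fall 2023
8 | Economics 201 | B | Fall 2023
12 | Economics 201 | B+ | Fall 2024
14 | Economics 201 | B | Fall 2024
15 | Economics 201 | C- | Spring 2024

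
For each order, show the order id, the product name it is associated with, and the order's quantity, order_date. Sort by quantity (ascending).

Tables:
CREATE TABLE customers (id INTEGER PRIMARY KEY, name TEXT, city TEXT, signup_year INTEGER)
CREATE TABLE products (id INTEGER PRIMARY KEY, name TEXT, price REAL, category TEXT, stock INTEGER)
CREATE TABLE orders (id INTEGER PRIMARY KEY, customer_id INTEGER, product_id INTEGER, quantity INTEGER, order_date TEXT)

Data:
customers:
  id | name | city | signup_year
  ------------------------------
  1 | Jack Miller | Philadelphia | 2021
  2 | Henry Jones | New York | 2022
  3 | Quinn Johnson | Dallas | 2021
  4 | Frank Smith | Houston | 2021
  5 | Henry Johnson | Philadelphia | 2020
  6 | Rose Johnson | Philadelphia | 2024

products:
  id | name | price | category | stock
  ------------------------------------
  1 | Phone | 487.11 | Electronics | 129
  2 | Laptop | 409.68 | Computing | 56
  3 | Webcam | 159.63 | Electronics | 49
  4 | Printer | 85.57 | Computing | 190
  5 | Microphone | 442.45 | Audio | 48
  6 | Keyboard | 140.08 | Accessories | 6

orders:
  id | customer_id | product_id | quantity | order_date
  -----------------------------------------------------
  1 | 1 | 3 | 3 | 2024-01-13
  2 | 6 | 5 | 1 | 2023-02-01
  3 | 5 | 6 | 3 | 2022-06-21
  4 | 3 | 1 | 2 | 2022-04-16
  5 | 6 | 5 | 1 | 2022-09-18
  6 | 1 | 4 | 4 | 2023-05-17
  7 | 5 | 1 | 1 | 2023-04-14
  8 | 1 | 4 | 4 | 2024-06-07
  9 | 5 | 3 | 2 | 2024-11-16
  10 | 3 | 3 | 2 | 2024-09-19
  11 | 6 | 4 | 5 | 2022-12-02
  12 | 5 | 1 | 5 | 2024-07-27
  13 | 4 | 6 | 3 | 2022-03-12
SELECT c.id, p.name AS product, c.quantity, c.order_date FROM orders c JOIN products p ON c.product_id = p.id ORDER BY c.quantity ASC

Execution result:
id | product | quantity | order_date
2 | Microphone | 1 | 2023-02-01
5 | Microphone | 1 | 2022-09-18
7 | Phone | 1 | 2023-04-14
4 | Phone | 2 | 2022-04-16
9 | Webcam | 2 | 2024-11-16
10 | Webcam | 2 | 2024-09-19
1 | Webcam | 3 | 2024-01-13
3 | Keyboard | 3 | 2022-06-21
13 | Keyboard | 3 | 2022-03-12
6 | Printer | 4 | 2023-05-17
8 | Printer | 4 | 2024-06-07
11 | Printer | 5 | 2022-12-02
12 | Phone | 5 | 2024-07-27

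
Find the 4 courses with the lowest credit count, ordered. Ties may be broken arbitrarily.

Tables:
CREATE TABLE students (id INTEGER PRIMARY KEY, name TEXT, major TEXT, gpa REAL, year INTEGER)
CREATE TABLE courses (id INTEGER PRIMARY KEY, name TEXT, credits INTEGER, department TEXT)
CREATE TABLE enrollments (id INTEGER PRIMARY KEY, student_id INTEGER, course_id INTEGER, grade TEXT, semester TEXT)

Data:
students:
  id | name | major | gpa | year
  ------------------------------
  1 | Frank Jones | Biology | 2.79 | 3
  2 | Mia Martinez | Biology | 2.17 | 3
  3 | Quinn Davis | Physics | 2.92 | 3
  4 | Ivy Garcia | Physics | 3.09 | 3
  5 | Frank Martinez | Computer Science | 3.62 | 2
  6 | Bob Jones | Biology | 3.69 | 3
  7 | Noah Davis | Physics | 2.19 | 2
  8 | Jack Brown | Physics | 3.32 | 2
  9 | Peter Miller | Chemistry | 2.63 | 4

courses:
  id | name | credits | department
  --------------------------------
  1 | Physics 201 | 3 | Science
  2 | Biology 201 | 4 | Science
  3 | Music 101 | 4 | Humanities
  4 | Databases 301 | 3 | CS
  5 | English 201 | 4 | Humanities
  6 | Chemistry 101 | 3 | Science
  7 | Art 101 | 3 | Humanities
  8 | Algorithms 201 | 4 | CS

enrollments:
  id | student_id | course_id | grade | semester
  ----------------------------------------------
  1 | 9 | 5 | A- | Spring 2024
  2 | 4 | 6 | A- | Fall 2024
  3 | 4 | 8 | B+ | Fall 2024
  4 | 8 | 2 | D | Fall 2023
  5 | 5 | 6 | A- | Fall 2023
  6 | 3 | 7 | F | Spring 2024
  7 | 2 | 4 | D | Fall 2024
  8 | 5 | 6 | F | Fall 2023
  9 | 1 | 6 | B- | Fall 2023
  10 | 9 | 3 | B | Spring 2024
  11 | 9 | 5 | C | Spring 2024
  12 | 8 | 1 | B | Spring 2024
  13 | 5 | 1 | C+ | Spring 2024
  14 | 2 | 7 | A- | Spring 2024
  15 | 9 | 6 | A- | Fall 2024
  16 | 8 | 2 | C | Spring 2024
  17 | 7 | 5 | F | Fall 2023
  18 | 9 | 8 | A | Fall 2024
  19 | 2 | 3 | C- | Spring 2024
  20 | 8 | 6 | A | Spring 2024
SELECT name, credits FROM courses ORDER BY credits ASC LIMIT 4

Execution result:
name | credits
Physics 201 | 3
Databases 301 | 3
Chemistry 101 | 3
Art 101 | 3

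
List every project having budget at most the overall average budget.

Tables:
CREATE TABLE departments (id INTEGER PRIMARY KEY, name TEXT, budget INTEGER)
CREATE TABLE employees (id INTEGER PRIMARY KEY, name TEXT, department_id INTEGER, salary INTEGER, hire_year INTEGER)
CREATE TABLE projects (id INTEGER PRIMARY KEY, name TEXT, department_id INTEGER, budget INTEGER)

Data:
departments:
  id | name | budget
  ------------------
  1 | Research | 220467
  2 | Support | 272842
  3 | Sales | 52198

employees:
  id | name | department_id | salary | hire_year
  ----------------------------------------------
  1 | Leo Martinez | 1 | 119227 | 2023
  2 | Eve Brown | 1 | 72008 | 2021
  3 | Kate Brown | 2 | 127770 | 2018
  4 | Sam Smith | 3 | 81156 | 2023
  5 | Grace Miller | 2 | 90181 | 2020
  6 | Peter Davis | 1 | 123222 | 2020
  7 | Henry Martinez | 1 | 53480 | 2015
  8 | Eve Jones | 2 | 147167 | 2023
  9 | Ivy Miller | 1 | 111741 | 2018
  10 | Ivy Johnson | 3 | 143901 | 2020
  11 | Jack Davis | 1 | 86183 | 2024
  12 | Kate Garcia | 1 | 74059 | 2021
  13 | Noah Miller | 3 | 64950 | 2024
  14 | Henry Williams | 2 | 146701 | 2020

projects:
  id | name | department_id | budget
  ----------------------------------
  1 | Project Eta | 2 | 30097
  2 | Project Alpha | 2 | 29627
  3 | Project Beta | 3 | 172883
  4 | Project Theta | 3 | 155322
SELECT name, budget FROM projects WHERE budget <= (SELECT AVG(budget) FROM projects)

Execution result:
name | budget
Project Eta | 30097
Project Alpha | 29627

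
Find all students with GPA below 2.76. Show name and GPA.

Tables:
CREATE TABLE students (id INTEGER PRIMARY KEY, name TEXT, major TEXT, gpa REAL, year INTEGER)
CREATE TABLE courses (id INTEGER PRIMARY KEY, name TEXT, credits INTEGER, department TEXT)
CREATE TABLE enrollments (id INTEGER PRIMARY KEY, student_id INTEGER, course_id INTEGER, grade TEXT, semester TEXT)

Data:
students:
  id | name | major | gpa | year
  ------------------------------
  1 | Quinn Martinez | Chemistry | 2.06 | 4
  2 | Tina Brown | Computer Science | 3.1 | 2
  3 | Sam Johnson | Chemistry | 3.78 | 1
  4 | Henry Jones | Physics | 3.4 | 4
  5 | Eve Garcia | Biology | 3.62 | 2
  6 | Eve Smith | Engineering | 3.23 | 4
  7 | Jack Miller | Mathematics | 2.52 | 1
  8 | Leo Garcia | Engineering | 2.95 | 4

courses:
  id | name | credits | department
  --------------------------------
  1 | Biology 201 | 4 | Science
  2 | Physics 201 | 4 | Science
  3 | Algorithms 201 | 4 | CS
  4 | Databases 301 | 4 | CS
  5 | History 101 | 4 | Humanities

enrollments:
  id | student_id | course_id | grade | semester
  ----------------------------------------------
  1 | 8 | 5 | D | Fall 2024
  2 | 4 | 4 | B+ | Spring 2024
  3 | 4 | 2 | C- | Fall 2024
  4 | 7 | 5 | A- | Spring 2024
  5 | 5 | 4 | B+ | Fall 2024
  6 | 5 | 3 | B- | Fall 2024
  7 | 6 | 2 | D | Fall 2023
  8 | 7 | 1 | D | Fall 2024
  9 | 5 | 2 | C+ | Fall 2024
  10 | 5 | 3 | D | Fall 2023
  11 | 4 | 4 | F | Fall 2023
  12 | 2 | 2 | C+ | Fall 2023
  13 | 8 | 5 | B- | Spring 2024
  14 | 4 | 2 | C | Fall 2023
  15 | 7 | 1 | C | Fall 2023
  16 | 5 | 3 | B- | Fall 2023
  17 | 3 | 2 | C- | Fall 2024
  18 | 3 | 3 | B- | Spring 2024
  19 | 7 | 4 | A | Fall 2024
SELECT name, gpa FROM students WHERE gpa < 2.76

Execution result:
name | gpa
Quinn Martinez | 2.06
Jack Miller | 2.52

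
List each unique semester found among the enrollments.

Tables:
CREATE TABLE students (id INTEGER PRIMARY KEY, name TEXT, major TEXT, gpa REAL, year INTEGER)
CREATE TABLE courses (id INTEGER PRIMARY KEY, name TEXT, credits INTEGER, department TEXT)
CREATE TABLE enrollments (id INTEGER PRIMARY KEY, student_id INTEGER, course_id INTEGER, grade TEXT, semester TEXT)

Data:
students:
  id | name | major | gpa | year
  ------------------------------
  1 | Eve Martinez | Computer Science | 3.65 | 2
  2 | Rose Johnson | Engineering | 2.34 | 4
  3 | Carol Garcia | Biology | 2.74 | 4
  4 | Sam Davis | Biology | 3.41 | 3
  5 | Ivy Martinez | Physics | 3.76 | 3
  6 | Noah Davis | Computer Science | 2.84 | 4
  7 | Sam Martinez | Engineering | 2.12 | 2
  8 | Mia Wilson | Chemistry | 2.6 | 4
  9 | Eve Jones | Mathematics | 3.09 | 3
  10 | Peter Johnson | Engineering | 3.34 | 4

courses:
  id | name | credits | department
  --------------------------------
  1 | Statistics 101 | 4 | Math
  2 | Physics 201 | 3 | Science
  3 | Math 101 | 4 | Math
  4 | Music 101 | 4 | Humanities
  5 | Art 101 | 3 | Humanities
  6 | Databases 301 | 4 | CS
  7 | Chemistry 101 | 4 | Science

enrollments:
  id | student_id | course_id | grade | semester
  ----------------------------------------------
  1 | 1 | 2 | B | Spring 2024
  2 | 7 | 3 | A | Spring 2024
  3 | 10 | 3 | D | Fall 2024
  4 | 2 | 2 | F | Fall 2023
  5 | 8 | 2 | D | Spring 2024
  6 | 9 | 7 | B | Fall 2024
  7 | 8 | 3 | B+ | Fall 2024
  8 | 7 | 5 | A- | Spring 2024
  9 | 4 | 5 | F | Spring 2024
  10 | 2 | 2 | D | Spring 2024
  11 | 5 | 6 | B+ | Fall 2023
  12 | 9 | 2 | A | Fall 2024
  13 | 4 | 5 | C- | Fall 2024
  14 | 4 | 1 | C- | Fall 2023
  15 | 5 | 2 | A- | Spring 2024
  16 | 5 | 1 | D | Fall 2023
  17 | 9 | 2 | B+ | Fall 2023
SELECT DISTINCT semester FROM enrollments

Execution result:
semester
Spring 2024
Fall 2024
Fall 2023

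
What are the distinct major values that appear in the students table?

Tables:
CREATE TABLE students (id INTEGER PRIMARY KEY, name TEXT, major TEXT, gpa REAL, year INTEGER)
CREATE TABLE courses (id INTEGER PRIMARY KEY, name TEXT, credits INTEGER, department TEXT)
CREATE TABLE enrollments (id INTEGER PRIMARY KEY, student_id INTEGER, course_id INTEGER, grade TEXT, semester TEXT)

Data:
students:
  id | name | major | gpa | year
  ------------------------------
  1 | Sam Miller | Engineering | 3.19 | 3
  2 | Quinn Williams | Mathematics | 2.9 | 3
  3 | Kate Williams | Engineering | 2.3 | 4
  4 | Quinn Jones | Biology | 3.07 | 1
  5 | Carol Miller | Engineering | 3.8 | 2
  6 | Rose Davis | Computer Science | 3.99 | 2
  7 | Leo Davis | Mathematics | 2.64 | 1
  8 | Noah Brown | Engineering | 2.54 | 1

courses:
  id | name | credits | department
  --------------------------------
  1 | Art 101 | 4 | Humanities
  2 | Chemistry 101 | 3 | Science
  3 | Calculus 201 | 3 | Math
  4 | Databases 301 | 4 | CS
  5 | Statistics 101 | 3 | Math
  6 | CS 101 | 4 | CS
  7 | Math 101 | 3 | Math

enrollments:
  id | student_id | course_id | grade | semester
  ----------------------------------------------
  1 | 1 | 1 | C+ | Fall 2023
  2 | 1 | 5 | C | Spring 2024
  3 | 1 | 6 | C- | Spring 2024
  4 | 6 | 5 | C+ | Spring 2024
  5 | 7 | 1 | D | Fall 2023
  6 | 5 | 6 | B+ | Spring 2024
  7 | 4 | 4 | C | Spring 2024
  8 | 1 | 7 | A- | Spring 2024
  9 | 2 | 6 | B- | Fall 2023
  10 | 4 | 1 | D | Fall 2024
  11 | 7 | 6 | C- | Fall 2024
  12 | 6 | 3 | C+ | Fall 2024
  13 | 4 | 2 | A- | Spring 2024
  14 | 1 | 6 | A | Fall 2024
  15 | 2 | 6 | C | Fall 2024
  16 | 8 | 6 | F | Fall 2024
SELECT DISTINCT major FROM students

Execution result:
major
Engineering
Mathematics
Biology
Computer Science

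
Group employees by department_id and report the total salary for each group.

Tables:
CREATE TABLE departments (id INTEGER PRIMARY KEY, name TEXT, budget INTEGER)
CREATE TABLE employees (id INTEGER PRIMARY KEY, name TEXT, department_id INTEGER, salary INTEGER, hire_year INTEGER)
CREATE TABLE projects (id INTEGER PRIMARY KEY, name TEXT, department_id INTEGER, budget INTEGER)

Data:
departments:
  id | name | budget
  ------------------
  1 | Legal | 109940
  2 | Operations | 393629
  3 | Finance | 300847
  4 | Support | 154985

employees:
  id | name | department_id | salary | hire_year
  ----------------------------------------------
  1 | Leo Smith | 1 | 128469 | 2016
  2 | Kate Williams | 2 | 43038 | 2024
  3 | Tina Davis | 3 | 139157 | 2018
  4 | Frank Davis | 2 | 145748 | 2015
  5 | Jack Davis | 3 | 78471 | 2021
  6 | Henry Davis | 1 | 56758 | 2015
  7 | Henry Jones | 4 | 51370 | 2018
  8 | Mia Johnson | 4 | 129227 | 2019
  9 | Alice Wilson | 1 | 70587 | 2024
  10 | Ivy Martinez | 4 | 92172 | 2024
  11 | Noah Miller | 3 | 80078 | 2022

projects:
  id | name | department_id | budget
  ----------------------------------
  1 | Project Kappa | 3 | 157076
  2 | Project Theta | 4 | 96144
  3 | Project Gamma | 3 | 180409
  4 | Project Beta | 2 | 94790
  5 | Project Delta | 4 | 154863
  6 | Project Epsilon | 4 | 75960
SELECT department_id, SUM(salary) AS sum_salary FROM employees GROUP BY department_id

Execution result:
department_id | sum_salary
1 | 255814
2 | 188786
3 | 297706
4 | 272769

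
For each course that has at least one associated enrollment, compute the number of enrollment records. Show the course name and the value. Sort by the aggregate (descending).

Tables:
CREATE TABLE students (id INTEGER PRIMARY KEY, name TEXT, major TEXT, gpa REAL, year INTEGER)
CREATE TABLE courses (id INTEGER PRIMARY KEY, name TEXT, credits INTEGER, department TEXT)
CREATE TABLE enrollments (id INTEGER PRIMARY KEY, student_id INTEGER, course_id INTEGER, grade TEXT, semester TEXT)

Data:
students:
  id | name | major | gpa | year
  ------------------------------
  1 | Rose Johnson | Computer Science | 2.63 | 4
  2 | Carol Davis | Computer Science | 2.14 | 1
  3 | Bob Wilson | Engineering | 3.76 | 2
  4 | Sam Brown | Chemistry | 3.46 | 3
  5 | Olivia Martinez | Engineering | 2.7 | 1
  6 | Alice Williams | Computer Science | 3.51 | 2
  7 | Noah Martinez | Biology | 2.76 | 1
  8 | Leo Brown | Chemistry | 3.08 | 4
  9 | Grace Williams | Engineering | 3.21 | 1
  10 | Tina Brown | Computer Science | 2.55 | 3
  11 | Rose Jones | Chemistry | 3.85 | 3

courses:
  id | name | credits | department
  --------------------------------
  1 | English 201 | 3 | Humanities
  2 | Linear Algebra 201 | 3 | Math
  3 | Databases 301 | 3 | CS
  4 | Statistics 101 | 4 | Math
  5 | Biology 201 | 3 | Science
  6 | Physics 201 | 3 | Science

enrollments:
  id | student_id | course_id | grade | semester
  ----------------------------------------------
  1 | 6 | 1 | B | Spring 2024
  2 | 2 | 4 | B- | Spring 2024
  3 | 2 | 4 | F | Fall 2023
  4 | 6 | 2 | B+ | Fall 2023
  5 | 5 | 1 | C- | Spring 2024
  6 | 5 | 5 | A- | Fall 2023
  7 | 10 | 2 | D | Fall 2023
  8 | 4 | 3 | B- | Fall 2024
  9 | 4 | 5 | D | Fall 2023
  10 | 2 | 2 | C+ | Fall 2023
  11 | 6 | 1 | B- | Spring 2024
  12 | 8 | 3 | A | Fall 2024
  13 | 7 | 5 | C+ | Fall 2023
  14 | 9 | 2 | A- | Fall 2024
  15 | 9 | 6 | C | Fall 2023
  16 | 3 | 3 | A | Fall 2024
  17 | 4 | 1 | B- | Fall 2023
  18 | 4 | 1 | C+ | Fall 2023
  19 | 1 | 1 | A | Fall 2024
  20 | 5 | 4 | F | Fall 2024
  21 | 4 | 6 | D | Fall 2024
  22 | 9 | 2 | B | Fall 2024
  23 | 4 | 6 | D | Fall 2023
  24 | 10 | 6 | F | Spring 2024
SELECT p.name, COUNT(*) AS n FROM enrollments c JOIN courses p ON c.course_id = p.id GROUP BY p.id, p.name ORDER BY n DESC

Execution result:
name | n
English 201 | 6
Linear Algebra 201 | 5
Physics 201 | 4
Databases 301 | 3
Statistics 101 | 3
Biology 201 | 3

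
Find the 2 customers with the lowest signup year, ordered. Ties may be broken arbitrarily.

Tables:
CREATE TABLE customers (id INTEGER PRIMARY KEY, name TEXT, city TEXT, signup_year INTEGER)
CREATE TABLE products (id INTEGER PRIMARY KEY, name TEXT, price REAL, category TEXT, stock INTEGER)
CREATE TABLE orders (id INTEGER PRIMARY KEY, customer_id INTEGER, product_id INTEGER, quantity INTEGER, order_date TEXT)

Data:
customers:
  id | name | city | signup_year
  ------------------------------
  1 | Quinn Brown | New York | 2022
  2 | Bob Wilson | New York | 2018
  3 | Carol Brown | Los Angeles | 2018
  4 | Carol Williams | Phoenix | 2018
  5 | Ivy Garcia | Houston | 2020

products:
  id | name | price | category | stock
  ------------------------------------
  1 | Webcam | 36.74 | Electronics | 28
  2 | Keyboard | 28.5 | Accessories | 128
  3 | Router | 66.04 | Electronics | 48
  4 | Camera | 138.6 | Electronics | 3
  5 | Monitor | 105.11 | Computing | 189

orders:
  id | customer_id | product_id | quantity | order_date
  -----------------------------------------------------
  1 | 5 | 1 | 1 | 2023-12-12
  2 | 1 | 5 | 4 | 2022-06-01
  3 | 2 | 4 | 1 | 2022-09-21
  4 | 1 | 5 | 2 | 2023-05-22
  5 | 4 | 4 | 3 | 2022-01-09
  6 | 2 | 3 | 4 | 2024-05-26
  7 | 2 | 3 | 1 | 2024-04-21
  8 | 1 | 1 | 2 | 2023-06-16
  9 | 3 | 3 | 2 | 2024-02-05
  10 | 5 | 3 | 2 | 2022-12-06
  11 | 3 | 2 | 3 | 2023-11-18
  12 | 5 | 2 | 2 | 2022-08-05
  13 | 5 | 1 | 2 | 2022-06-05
SELECT name, signup_year FROM customers ORDER BY signup_year ASC LIMIT 2

Execution result:
name | signup_year
Bob Wilson | 2018
Carol Brown | 2018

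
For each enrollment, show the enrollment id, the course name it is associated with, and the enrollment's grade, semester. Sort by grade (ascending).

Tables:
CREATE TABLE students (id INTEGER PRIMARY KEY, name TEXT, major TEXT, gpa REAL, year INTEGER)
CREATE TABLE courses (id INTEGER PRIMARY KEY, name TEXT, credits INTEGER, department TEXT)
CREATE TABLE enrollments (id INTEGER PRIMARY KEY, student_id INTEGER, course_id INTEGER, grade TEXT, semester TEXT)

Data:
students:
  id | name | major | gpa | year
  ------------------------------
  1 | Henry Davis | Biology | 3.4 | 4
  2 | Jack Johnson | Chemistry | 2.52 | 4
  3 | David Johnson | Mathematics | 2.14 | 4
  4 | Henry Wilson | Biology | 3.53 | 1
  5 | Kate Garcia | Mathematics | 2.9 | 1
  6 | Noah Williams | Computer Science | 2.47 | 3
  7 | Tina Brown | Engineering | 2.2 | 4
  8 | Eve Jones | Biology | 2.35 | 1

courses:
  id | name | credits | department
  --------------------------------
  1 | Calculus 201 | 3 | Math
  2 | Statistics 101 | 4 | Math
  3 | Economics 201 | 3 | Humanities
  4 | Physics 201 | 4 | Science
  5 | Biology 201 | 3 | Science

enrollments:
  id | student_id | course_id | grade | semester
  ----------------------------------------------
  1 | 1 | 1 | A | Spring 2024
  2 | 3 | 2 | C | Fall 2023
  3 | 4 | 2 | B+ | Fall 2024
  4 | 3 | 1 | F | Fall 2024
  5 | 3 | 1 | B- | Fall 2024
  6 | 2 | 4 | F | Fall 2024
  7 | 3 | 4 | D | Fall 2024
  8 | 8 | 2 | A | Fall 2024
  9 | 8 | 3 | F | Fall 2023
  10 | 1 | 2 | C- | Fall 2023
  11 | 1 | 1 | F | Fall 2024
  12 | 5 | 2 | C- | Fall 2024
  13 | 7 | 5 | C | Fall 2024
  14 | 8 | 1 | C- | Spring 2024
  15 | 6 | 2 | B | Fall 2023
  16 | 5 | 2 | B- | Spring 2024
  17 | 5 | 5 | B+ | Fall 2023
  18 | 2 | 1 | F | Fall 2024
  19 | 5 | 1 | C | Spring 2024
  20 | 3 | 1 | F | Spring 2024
SELECT c.id, p.name AS course, c.grade, c.semester FROM enrollments c JOIN courses p ON c.course_id = p.id ORDER BY c.grade ASC

Execution result:
id | course | grade | semester
1 | Calculus 201 | A | Spring 2024
8 | Statistics 101 | A | Fall 2024
15 | Statistics 101 | B | Fall 2023
3 | Statistics 101 | B+ | Fall 2024
17 | Biology 201 | B+ | Fall 2023
5 | Calculus 201 | B- | Fall 2024
16 | Statistics 101 | B- | Spring 2024
2 | Statistics 101 | C | Fall 2023
13 | Biology 201 | C | Fall 2024
19 | Calculus 201 | C | Spring 2024
10 | Statistics 101 | C- | Fall 2023
12 | Statistics 101 | C- | Fall 2024
14 | Calculus 201 | C- | Spring 2024
7 | Physics 201 | D | Fall 2024
4 | Calculus 201 | F | Fall 2024
6 | Physics 201 | F | Fall 2024
9 | Economics 201 | F | Fall 2023
11 | Calculus 201 | F | Fall 2024
18 | Calculus 201 | F | Fall 2024
20 | Calculus 201 | F | Spring 2024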